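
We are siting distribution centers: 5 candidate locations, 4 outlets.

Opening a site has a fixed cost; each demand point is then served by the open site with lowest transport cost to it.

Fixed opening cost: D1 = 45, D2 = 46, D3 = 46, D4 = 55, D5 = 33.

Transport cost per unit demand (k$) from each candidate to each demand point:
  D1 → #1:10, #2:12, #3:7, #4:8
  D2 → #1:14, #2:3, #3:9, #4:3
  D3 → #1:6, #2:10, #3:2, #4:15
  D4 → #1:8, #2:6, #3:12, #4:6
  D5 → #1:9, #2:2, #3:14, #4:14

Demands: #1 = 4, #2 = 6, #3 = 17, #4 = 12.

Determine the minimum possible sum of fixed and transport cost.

Open {D2, D3}: assign each demand point to its cheapest open site.
  #1→D3 4×6=24, #2→D2 6×3=18, #3→D3 17×2=34, #4→D2 12×3=36
  transport cost 112, fixed 92 → total 204.
Compare {D2, D3, D5}: transport cost 106 + fixed 125 = 231.
Compare {D1, D2, D3}: transport cost 112 + fixed 137 = 249.
Compare {D2, D3, D4}: transport cost 112 + fixed 147 = 259.
All other subsets cost ≥ 231. Minimum total cost: 204.

204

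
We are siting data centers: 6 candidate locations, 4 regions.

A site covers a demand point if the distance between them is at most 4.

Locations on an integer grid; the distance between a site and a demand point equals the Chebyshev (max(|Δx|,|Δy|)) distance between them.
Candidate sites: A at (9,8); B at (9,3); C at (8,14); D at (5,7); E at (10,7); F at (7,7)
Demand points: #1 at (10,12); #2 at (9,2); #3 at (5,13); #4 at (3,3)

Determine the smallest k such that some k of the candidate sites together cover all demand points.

3

Coverage sets (demand points within 4 of each site):
  A: {#1}
  B: {#2}
  C: {#1, #3}
  D: {#4}
  E: {}
  F: {#4}
No 2 sites suffice: every size-2 union leaves at least one demand point uncovered.
But {B, C, D} covers everything, so the minimum is 3.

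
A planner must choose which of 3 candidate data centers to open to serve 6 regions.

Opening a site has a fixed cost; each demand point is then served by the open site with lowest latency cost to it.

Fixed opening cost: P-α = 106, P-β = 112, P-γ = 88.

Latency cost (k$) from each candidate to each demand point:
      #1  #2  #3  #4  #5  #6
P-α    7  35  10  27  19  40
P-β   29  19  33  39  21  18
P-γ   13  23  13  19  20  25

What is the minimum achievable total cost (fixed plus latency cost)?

Open {P-γ}: assign each demand point to its cheapest open site.
  #1→P-γ 13, #2→P-γ 23, #3→P-γ 13, #4→P-γ 19, #5→P-γ 20, #6→P-γ 25
  latency cost 113, fixed 88 → total 201.
Compare {P-α}: latency cost 138 + fixed 106 = 244.
Compare {P-β}: latency cost 159 + fixed 112 = 271.
Compare {P-α, P-γ}: latency cost 103 + fixed 194 = 297.
All other subsets cost ≥ 244. Minimum total cost: 201.

201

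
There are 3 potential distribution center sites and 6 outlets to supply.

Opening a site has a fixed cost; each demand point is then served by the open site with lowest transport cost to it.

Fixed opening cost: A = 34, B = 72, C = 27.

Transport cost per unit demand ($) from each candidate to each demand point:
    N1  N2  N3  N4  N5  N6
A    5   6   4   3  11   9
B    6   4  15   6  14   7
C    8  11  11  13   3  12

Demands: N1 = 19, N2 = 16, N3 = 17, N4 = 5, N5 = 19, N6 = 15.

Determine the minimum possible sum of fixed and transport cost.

Open {A, C}: assign each demand point to its cheapest open site.
  N1→A 19×5=95, N2→A 16×6=96, N3→A 17×4=68, N4→A 5×3=15, N5→C 19×3=57, N6→A 15×9=135
  transport cost 466, fixed 61 → total 527.
Compare {A, B, C}: transport cost 404 + fixed 133 = 537.
Compare {A}: transport cost 618 + fixed 34 = 652.
Compare {B, C}: transport cost 557 + fixed 99 = 656.
All other subsets cost ≥ 537. Minimum total cost: 527.

527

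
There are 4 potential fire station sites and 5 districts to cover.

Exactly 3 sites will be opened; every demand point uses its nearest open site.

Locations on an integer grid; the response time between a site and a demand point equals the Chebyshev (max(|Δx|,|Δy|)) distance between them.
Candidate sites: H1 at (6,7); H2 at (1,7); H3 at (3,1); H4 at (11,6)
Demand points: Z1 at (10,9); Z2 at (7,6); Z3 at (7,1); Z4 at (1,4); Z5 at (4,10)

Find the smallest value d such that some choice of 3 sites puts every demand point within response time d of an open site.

Open {H1, H2, H3}.
  Farthest demand point is Z1 at response time 4 (to H1); all others are ≤ 4.
With {H1, H3, H4} the worst case is 4.
With {H2, H3, H4} the worst case is 4.
No size-3 selection achieves below 4.

4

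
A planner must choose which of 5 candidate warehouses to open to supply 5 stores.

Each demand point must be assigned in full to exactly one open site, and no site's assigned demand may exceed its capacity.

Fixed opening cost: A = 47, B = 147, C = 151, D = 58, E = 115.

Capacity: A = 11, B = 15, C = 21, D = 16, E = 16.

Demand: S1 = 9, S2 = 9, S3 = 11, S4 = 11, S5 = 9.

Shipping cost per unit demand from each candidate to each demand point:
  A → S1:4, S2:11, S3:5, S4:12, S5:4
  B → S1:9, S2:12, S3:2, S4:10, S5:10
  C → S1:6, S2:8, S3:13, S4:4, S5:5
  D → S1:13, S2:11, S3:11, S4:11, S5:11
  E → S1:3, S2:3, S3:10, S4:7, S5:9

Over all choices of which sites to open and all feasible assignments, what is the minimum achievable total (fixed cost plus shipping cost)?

Open {A, B, C, E}; cheapest assignment that respects the capacities:
  A (cap 11, load 9): S1 — cost 9×4 = 36
  B (cap 15, load 11): S3 — cost 11×2 = 22
  C (cap 21, load 20): S4, S5 — cost 11×4 + 9×5 = 89
  E (cap 16, load 9): S2 — cost 9×3 = 27
  Shipping 174, fixed 460 → total 634.
  Any other capacity-feasible assignment to {A, B, C, E} ships for at least 174.
Compare {A, C, D, E}: its best feasible assignment gives total 641.
Compare {A, B, C, D}: its best feasible assignment gives total 649.
Every other set of open sites that can feasibly serve all demand totals ≥ 641 even under its best assignment. Minimum: 634.

634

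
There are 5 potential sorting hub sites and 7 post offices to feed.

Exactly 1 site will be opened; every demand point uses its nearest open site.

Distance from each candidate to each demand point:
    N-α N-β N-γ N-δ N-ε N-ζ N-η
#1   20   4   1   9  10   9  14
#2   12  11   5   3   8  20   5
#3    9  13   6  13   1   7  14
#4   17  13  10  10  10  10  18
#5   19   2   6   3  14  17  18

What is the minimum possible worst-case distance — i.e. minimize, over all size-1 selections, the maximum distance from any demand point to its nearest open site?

14

Open {#3}.
  Farthest demand point is N-η at distance 14 (to #3); all others are ≤ 14.
With {#4} the worst case is 18.
With {#5} the worst case is 19.
No size-1 selection achieves below 14.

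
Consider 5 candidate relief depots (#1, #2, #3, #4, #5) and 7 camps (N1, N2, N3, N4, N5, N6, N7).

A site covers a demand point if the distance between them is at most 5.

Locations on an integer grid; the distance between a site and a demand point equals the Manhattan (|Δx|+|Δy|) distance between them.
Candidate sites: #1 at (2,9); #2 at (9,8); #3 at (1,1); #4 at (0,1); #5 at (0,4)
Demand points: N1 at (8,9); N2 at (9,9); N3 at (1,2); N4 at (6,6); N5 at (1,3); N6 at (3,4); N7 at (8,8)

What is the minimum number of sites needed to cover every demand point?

Coverage sets (demand points within 5 of each site):
  #1: {}
  #2: {N1, N2, N4, N7}
  #3: {N3, N5, N6}
  #4: {N3, N5}
  #5: {N3, N5, N6}
No single site covers all 7 demand points.
But {#2, #3} covers everything, so the minimum is 2.

2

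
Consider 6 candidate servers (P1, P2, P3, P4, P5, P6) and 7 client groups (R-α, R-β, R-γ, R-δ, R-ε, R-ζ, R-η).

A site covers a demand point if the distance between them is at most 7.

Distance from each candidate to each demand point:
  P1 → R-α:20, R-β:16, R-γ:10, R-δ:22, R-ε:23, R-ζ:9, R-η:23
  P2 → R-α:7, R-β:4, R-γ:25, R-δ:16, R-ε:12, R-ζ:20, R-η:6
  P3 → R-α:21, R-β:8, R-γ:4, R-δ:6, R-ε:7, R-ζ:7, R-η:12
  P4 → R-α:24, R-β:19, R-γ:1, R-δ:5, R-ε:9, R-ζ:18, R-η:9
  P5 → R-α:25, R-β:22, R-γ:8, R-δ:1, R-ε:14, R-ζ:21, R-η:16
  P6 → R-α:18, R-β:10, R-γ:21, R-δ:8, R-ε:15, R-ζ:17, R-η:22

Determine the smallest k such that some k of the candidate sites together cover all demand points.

Coverage sets (demand points within 7 of each site):
  P1: {}
  P2: {R-α, R-β, R-η}
  P3: {R-γ, R-δ, R-ε, R-ζ}
  P4: {R-γ, R-δ}
  P5: {R-δ}
  P6: {}
No single site covers all 7 demand points.
But {P2, P3} covers everything, so the minimum is 2.

2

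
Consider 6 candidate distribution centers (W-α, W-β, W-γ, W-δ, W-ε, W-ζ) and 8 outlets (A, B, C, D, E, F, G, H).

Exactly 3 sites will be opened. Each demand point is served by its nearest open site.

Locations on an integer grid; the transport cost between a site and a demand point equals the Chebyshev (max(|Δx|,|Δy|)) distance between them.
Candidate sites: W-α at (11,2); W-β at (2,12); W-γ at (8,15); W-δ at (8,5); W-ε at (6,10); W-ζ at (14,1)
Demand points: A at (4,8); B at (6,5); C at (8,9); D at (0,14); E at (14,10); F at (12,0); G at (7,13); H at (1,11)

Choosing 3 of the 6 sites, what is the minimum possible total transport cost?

23

Open {W-β, W-δ, W-ε}.
  A→W-ε 2, B→W-δ 2, C→W-ε 2, D→W-β 2, E→W-δ 6, F→W-δ 5, G→W-ε 3, H→W-β 1  ⇒ total 23.
Compare {W-α, W-β, W-ε}: total 25.
Compare {W-β, W-ε, W-ζ}: total 25.
No size-3 selection does better; minimum is 23.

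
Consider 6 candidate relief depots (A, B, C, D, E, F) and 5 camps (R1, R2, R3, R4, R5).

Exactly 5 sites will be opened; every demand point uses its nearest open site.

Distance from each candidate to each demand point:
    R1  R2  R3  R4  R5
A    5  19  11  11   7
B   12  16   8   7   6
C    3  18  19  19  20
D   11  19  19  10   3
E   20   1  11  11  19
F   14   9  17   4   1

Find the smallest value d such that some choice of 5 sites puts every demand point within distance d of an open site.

Open {A, B, C, D, E}.
  Farthest demand point is R3 at distance 8 (to B); all others are ≤ 8.
With {A, B, C, E, F} the worst case is 8.
With {A, B, D, E, F} the worst case is 8.
No size-5 selection achieves below 8.

8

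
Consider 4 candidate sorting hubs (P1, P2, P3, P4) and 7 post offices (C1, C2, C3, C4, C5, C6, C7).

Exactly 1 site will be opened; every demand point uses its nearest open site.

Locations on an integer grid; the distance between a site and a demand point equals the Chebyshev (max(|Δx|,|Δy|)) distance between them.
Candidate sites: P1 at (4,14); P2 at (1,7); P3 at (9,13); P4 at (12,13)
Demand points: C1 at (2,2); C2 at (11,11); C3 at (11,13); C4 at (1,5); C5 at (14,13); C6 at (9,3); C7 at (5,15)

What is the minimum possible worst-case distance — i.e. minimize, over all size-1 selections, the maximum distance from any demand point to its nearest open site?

Open {P3}.
  Farthest demand point is C1 at distance 11 (to P3); all others are ≤ 11.
With {P4} the worst case is 11.
With {P1} the worst case is 12.
No size-1 selection achieves below 11.

11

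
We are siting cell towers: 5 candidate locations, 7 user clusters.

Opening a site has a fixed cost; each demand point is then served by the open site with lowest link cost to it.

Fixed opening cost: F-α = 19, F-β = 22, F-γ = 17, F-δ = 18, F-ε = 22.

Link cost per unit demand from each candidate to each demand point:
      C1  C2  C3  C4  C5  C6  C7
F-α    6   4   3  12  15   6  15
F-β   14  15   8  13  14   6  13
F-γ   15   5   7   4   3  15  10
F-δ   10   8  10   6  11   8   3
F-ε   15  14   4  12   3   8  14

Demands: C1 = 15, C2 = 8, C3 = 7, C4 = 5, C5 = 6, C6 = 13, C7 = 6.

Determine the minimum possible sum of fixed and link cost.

331

Open {F-α, F-γ, F-δ}: assign each demand point to its cheapest open site.
  C1→F-α 15×6=90, C2→F-α 8×4=32, C3→F-α 7×3=21, C4→F-γ 5×4=20, C5→F-γ 6×3=18, C6→F-α 13×6=78, C7→F-δ 6×3=18
  link cost 277, fixed 54 → total 331.
Compare {F-α, F-δ, F-ε}: link cost 287 + fixed 59 = 346.
Compare {F-α, F-β, F-γ, F-δ}: link cost 277 + fixed 76 = 353.
Compare {F-α, F-γ, F-δ, F-ε}: link cost 277 + fixed 76 = 353.
All other subsets cost ≥ 346. Minimum total cost: 331.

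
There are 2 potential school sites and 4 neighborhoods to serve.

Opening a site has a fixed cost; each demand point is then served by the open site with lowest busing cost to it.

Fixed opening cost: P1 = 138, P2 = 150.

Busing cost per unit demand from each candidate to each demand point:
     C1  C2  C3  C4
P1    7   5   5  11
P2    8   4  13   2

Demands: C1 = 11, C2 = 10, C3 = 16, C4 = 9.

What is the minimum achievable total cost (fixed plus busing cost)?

Open {P1}: assign each demand point to its cheapest open site.
  C1→P1 11×7=77, C2→P1 10×5=50, C3→P1 16×5=80, C4→P1 9×11=99
  busing cost 306, fixed 138 → total 444.
Compare {P1, P2}: busing cost 215 + fixed 288 = 503.
Compare {P2}: busing cost 354 + fixed 150 = 504.

444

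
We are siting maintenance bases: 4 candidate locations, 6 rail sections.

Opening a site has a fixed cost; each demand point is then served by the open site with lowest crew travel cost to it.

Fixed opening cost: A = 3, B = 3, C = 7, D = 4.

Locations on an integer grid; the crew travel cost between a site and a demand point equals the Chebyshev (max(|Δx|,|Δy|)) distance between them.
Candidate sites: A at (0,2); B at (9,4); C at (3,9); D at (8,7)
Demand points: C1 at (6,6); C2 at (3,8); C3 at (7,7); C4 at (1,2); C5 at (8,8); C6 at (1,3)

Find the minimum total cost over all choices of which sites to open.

18

Open {A, D}: assign each demand point to its cheapest open site.
  C1→D 2, C2→D 5, C3→D 1, C4→A 1, C5→D 1, C6→A 1
  crew travel cost 11, fixed 7 → total 18.
Compare {A, B, D}: crew travel cost 11 + fixed 10 = 21.
Compare {A, C, D}: crew travel cost 7 + fixed 14 = 21.
Compare {A, B}: crew travel cost 18 + fixed 6 = 24.
All other subsets cost ≥ 21. Minimum total cost: 18.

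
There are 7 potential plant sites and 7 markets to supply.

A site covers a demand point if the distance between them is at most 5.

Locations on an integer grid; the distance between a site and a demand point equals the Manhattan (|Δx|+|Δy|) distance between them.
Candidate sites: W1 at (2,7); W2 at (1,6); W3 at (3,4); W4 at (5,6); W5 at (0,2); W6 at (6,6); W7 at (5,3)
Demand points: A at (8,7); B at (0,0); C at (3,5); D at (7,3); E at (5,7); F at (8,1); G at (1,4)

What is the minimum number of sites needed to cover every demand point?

3

Coverage sets (demand points within 5 of each site):
  W1: {C, E, G}
  W2: {C, E, G}
  W3: {C, D, E, G}
  W4: {A, C, D, E}
  W5: {B, G}
  W6: {A, C, D, E}
  W7: {C, D, E, F, G}
No 2 sites suffice: every size-2 union leaves at least one demand point uncovered.
But {W4, W5, W7} covers everything, so the minimum is 3.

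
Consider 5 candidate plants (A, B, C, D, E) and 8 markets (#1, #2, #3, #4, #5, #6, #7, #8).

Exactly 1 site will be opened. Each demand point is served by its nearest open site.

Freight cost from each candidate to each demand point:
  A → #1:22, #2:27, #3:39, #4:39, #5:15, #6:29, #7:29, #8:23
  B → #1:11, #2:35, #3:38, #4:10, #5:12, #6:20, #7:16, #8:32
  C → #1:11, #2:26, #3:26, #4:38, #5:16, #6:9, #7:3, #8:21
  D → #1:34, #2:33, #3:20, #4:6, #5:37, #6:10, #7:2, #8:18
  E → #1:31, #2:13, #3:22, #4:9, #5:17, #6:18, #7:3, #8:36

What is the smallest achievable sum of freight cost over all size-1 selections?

149

Open {E}.
  #1→E 31, #2→E 13, #3→E 22, #4→E 9, #5→E 17, #6→E 18, #7→E 3, #8→E 36  ⇒ total 149.
Compare {C}: total 150.
Compare {D}: total 160.
No size-1 selection does better; minimum is 149.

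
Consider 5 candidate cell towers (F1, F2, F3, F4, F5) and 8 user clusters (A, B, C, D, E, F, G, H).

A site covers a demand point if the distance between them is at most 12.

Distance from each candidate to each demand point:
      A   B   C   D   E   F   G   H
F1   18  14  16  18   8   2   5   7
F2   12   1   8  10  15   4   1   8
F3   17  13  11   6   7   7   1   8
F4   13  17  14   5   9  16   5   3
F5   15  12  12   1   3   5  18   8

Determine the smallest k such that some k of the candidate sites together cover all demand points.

2

Coverage sets (demand points within 12 of each site):
  F1: {E, F, G, H}
  F2: {A, B, C, D, F, G, H}
  F3: {C, D, E, F, G, H}
  F4: {D, E, G, H}
  F5: {B, C, D, E, F, H}
No single site covers all 8 demand points.
But {F1, F2} covers everything, so the minimum is 2.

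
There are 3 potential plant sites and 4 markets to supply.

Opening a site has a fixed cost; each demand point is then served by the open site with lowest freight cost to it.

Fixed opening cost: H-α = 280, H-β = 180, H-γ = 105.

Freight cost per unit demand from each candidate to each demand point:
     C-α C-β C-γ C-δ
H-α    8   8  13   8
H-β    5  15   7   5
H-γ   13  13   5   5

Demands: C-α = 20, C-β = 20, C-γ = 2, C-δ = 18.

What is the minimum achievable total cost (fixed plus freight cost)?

684

Open {H-β}: assign each demand point to its cheapest open site.
  C-α→H-β 20×5=100, C-β→H-β 20×15=300, C-γ→H-β 2×7=14, C-δ→H-β 18×5=90
  freight cost 504, fixed 180 → total 684.
Compare {H-γ}: freight cost 620 + fixed 105 = 725.
Compare {H-β, H-γ}: freight cost 460 + fixed 285 = 745.
Compare {H-α}: freight cost 490 + fixed 280 = 770.
All other subsets cost ≥ 725. Minimum total cost: 684.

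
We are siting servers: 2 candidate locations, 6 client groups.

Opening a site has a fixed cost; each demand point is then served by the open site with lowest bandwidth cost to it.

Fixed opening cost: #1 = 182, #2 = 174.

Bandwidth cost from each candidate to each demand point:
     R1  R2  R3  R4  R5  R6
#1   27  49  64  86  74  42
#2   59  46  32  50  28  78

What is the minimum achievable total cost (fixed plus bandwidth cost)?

Open {#2}: assign each demand point to its cheapest open site.
  R1→#2 59, R2→#2 46, R3→#2 32, R4→#2 50, R5→#2 28, R6→#2 78
  bandwidth cost 293, fixed 174 → total 467.
Compare {#1}: bandwidth cost 342 + fixed 182 = 524.
Compare {#1, #2}: bandwidth cost 225 + fixed 356 = 581.

467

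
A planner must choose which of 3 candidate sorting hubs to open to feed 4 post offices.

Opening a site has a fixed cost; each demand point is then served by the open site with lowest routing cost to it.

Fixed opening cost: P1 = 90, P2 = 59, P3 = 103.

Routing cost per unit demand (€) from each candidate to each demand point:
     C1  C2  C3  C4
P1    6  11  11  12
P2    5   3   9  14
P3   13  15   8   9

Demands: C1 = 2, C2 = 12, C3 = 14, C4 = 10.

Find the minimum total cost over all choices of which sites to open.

Open {P2}: assign each demand point to its cheapest open site.
  C1→P2 2×5=10, C2→P2 12×3=36, C3→P2 14×9=126, C4→P2 10×14=140
  routing cost 312, fixed 59 → total 371.
Compare {P2, P3}: routing cost 248 + fixed 162 = 410.
Compare {P1, P2}: routing cost 292 + fixed 149 = 441.
Compare {P1, P2, P3}: routing cost 248 + fixed 252 = 500.
All other subsets cost ≥ 410. Minimum total cost: 371.

371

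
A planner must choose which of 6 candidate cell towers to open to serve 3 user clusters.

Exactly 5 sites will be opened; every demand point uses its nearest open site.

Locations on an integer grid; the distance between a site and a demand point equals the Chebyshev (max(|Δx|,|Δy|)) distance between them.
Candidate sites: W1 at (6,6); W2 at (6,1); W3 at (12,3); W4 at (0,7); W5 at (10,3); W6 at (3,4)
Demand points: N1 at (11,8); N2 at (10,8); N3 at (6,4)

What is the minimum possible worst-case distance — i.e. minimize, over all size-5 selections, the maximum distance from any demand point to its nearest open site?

5

Open {W1, W2, W3, W4, W5}.
  Farthest demand point is N1 at distance 5 (to W1); all others are ≤ 5.
With {W1, W2, W3, W4, W6} the worst case is 5.
With {W1, W2, W3, W5, W6} the worst case is 5.
No size-5 selection achieves below 5.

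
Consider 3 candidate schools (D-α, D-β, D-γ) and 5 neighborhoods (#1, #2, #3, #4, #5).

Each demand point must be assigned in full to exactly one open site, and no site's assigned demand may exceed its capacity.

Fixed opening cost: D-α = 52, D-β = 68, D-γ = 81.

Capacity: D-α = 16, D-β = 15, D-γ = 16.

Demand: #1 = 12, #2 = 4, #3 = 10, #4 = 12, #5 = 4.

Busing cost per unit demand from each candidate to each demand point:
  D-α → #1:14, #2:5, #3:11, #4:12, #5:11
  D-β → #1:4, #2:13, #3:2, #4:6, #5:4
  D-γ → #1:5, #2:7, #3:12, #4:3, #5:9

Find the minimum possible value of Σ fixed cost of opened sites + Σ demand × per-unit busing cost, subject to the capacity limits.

451

Open {D-α, D-β, D-γ}; cheapest assignment that respects the capacities:
  D-α (cap 16, load 14): #2, #3 — cost 4×5 + 10×11 = 130
  D-β (cap 15, load 12): #1 — cost 12×4 = 48
  D-γ (cap 16, load 16): #4, #5 — cost 12×3 + 4×9 = 72
  Shipping 250, fixed 201 → total 451.
  Any other capacity-feasible assignment to {D-α, D-β, D-γ} ships for at least 250.
Total demand is 42 and no other set of sites has combined capacity ≥ 42, so {D-α, D-β, D-γ} is the only feasible choice of open sites. Minimum: 451.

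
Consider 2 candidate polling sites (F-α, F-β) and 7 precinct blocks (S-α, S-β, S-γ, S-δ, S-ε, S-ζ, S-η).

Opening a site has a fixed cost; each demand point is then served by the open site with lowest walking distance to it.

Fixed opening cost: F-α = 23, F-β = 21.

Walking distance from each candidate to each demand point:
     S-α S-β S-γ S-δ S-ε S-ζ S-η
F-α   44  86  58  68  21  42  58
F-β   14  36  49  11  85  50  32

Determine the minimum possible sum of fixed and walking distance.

Open {F-α, F-β}: assign each demand point to its cheapest open site.
  S-α→F-β 14, S-β→F-β 36, S-γ→F-β 49, S-δ→F-β 11, S-ε→F-α 21, S-ζ→F-α 42, S-η→F-β 32
  walking distance 205, fixed 44 → total 249.
Compare {F-β}: walking distance 277 + fixed 21 = 298.
Compare {F-α}: walking distance 377 + fixed 23 = 400.

249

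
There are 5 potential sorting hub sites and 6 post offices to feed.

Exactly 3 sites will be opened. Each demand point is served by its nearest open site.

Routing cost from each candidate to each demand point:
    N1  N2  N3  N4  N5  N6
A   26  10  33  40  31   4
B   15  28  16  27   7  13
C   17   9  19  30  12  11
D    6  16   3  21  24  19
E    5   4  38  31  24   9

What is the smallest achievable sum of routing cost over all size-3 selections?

Open {B, D, E}.
  N1→E 5, N2→E 4, N3→D 3, N4→D 21, N5→B 7, N6→E 9  ⇒ total 49.
Compare {A, B, D}: total 51.
Compare {C, D, E}: total 54.
No size-3 selection does better; minimum is 49.

49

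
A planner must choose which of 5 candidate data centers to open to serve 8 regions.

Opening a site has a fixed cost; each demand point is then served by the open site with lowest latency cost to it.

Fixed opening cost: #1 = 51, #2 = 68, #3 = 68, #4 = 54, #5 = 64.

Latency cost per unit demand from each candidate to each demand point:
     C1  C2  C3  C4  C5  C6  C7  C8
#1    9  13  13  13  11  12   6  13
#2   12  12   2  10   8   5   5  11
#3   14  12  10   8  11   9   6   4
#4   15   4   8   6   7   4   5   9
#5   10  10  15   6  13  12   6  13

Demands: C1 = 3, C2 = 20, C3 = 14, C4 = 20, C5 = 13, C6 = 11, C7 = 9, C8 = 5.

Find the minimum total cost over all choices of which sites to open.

611

Open {#2, #4}: assign each demand point to its cheapest open site.
  C1→#2 3×12=36, C2→#4 20×4=80, C3→#2 14×2=28, C4→#4 20×6=120, C5→#4 13×7=91, C6→#4 11×4=44, C7→#2 9×5=45, C8→#4 5×9=45
  latency cost 489, fixed 122 → total 611.
Compare {#4}: latency cost 582 + fixed 54 = 636.
Compare {#1, #2, #4}: latency cost 480 + fixed 173 = 653.
Compare {#2, #3, #4}: latency cost 464 + fixed 190 = 654.
All other subsets cost ≥ 636. Minimum total cost: 611.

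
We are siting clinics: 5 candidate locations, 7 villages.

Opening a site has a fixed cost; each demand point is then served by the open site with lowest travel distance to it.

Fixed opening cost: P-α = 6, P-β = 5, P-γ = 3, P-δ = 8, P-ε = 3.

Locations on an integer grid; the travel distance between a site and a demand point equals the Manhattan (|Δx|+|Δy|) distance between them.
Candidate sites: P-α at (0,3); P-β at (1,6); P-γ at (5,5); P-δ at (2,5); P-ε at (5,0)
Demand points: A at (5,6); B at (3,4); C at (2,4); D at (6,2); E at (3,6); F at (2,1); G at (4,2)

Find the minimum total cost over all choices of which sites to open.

27

Open {P-γ, P-ε}: assign each demand point to its cheapest open site.
  A→P-γ 1, B→P-γ 3, C→P-γ 4, D→P-ε 3, E→P-γ 3, F→P-ε 4, G→P-ε 3
  travel distance 21, fixed 6 → total 27.
Compare {P-γ}: travel distance 26 + fixed 3 = 29.
Compare {P-γ, P-δ}: travel distance 18 + fixed 11 = 29.
Compare {P-δ, P-ε}: travel distance 19 + fixed 11 = 30.
All other subsets cost ≥ 29. Minimum total cost: 27.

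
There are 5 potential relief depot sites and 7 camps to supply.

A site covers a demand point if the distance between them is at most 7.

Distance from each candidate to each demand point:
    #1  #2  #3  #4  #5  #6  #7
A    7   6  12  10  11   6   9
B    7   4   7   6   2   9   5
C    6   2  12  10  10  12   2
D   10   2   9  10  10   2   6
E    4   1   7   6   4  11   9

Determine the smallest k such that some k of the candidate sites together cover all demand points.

Coverage sets (demand points within 7 of each site):
  A: {#1, #2, #6}
  B: {#1, #2, #3, #4, #5, #7}
  C: {#1, #2, #7}
  D: {#2, #6, #7}
  E: {#1, #2, #3, #4, #5}
No single site covers all 7 demand points.
But {A, B} covers everything, so the minimum is 2.

2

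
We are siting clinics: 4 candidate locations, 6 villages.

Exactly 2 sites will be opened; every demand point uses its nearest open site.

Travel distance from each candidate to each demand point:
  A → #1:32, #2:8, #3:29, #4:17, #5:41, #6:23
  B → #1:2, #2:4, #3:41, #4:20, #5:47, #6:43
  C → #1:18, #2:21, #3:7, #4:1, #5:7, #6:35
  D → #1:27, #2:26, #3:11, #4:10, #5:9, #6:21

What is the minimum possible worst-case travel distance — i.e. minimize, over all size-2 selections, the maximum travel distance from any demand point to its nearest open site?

21

Open {B, D}.
  Farthest demand point is #6 at travel distance 21 (to D); all others are ≤ 21.
With {C, D} the worst case is 21.
With {A, C} the worst case is 23.
No size-2 selection achieves below 21.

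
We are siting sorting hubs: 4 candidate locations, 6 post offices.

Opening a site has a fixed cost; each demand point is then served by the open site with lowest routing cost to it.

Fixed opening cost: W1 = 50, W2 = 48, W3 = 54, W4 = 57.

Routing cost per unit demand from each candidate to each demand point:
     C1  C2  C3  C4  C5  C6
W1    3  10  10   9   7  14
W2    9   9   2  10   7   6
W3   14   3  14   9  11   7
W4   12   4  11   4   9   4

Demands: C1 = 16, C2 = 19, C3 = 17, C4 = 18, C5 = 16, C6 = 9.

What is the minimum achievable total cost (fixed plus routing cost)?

Open {W1, W2, W4}: assign each demand point to its cheapest open site.
  C1→W1 16×3=48, C2→W4 19×4=76, C3→W2 17×2=34, C4→W4 18×4=72, C5→W1 16×7=112, C6→W4 9×4=36
  routing cost 378, fixed 155 → total 533.
Compare {W1, W2, W3, W4}: routing cost 359 + fixed 209 = 568.
Compare {W2, W4}: routing cost 474 + fixed 105 = 579.
Compare {W2, W3, W4}: routing cost 455 + fixed 159 = 614.
All other subsets cost ≥ 568. Minimum total cost: 533.

533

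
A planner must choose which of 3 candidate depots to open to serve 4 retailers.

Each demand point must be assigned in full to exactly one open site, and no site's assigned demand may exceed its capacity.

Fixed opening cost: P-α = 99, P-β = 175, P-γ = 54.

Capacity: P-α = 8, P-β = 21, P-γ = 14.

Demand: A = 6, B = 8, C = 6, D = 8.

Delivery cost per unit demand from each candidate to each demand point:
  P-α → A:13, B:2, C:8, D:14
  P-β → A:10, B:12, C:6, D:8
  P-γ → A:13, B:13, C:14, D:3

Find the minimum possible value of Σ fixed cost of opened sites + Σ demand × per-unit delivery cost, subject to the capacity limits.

Open {P-β, P-γ}; cheapest assignment that respects the capacities:
  P-β (cap 21, load 20): A, B, C — cost 6×10 + 8×12 + 6×6 = 192
  P-γ (cap 14, load 8): D — cost 8×3 = 24
  Shipping 216, fixed 229 → total 445.
  Any other capacity-feasible assignment to {P-β, P-γ} ships for at least 216.
Compare {P-α, P-β}: its best feasible assignment gives total 450.
Compare {P-α, P-β, P-γ}: its best feasible assignment gives total 464.
Every other set of open sites that can feasibly serve all demand totals ≥ 450 even under its best assignment. Minimum: 445.

445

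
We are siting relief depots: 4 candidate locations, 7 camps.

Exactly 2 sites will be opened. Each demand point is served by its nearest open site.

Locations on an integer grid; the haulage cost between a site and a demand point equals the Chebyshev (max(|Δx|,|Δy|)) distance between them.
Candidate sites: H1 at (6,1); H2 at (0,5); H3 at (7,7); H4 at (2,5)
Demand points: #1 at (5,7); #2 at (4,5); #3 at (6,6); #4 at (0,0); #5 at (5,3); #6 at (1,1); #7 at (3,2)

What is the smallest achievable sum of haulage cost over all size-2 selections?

20

Open {H3, H4}.
  #1→H3 2, #2→H4 2, #3→H3 1, #4→H4 5, #5→H4 3, #6→H4 4, #7→H4 3  ⇒ total 20.
Compare {H1, H3}: total 22.
Compare {H2, H3}: total 22.
No size-2 selection does better; minimum is 20.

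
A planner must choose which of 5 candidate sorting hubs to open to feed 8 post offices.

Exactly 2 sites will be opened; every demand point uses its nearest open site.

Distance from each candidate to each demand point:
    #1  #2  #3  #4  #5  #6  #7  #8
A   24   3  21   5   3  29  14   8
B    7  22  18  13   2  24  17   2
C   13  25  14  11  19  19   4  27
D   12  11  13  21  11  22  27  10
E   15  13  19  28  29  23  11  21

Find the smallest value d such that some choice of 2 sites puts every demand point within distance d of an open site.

Open {A, C}.
  Farthest demand point is #6 at distance 19 (to C); all others are ≤ 19.
With {C, D} the worst case is 19.
With {C, E} the worst case is 21.
No size-2 selection achieves below 19.

19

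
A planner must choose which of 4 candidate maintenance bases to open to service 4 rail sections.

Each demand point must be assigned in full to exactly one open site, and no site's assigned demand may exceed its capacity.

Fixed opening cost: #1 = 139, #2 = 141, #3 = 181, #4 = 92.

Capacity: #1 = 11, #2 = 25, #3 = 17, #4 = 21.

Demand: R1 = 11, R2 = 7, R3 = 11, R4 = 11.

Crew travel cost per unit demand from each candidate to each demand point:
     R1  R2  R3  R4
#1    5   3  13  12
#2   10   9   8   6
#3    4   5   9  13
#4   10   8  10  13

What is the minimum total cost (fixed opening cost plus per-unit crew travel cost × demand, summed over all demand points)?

Open {#2, #4}; cheapest assignment that respects the capacities:
  #2 (cap 25, load 22): R3, R4 — cost 11×8 + 11×6 = 154
  #4 (cap 21, load 18): R1, R2 — cost 11×10 + 7×8 = 166
  Shipping 320, fixed 233 → total 553.
  Any other capacity-feasible assignment to {#2, #4} ships for at least 320.
Compare {#1, #2, #4}: its best feasible assignment gives total 637.
Compare {#2, #3, #4}: its best feasible assignment gives total 668.
Every other set of open sites that can feasibly serve all demand totals ≥ 637 even under its best assignment. Minimum: 553.

553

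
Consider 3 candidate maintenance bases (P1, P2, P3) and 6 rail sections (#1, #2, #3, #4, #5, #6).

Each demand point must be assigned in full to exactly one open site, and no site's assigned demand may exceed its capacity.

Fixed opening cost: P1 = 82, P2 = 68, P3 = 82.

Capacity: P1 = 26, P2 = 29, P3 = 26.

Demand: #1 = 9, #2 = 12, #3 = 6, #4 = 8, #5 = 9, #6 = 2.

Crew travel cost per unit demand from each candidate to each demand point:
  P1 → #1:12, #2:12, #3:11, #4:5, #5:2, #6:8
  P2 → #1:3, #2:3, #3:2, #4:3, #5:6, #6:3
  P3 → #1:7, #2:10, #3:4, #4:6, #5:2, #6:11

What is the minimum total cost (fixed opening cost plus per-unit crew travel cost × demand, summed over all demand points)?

289

Open {P1, P2}; cheapest assignment that respects the capacities:
  P1 (cap 26, load 17): #4, #5 — cost 8×5 + 9×2 = 58
  P2 (cap 29, load 29): #1, #2, #3, #6 — cost 9×3 + 12×3 + 6×2 + 2×3 = 81
  Shipping 139, fixed 150 → total 289.
  Any other capacity-feasible assignment to {P1, P2} ships for at least 139.
Compare {P2, P3}: its best feasible assignment gives total 297.
Compare {P1, P2, P3}: its best feasible assignment gives total 371.
Every other set of open sites that can feasibly serve all demand totals ≥ 297 even under its best assignment. Minimum: 289.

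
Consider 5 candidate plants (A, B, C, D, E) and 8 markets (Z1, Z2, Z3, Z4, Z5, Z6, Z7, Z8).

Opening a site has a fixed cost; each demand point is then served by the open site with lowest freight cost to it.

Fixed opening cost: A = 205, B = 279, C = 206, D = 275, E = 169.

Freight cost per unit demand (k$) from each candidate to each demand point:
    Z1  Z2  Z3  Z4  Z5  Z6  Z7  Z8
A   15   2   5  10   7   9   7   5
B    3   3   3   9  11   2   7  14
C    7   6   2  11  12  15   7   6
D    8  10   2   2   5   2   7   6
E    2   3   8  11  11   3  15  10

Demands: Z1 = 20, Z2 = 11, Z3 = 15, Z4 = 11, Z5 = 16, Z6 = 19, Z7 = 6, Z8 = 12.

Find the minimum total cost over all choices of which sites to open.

Open {D, E}: assign each demand point to its cheapest open site.
  Z1→E 20×2=40, Z2→E 11×3=33, Z3→D 15×2=30, Z4→D 11×2=22, Z5→D 16×5=80, Z6→D 19×2=38, Z7→D 6×7=42, Z8→D 12×6=72
  freight cost 357, fixed 444 → total 801.
Compare {D}: freight cost 554 + fixed 275 = 829.
Compare {A, E}: freight cost 518 + fixed 374 = 892.
Compare {E}: freight cost 757 + fixed 169 = 926.
All other subsets cost ≥ 829. Minimum total cost: 801.

801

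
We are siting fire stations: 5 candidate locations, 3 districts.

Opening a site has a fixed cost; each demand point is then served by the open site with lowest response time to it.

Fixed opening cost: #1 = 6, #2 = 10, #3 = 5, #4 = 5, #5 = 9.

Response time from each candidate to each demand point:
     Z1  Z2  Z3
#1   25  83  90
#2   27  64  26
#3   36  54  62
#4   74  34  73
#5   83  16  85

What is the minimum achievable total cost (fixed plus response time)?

Open {#2, #5}: assign each demand point to its cheapest open site.
  Z1→#2 27, Z2→#5 16, Z3→#2 26
  response time 69, fixed 19 → total 88.
Compare {#1, #2, #5}: response time 67 + fixed 25 = 92.
Compare {#2, #3, #5}: response time 69 + fixed 24 = 93.
Compare {#2, #4, #5}: response time 69 + fixed 24 = 93.
All other subsets cost ≥ 92. Minimum total cost: 88.

88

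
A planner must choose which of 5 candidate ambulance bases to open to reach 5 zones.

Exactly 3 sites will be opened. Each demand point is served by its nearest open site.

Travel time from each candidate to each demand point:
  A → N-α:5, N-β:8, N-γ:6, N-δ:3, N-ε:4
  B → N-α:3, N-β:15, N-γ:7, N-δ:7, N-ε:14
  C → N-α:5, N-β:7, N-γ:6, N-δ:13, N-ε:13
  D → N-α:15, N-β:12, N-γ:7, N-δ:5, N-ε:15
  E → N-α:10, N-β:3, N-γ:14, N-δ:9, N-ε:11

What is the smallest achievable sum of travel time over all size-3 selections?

19

Open {A, B, E}.
  N-α→B 3, N-β→E 3, N-γ→A 6, N-δ→A 3, N-ε→A 4  ⇒ total 19.
Compare {A, C, E}: total 21.
Compare {A, D, E}: total 21.
No size-3 selection does better; minimum is 19.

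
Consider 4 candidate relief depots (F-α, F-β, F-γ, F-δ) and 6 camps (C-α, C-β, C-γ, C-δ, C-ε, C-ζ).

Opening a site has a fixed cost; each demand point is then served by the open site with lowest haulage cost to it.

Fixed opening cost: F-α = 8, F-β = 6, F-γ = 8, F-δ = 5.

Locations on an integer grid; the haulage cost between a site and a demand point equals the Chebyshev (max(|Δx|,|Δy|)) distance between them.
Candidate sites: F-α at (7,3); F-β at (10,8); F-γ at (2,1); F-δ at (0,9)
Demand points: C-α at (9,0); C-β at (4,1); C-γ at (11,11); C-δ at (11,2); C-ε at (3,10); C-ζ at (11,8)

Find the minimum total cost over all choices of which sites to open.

Open {F-α, F-β}: assign each demand point to its cheapest open site.
  C-α→F-α 3, C-β→F-α 3, C-γ→F-β 3, C-δ→F-α 4, C-ε→F-α 7, C-ζ→F-β 1
  haulage cost 21, fixed 14 → total 35.
Compare {F-α, F-β, F-δ}: haulage cost 17 + fixed 19 = 36.
Compare {F-α}: haulage cost 30 + fixed 8 = 38.
Compare {F-β}: haulage cost 32 + fixed 6 = 38.
All other subsets cost ≥ 36. Minimum total cost: 35.

35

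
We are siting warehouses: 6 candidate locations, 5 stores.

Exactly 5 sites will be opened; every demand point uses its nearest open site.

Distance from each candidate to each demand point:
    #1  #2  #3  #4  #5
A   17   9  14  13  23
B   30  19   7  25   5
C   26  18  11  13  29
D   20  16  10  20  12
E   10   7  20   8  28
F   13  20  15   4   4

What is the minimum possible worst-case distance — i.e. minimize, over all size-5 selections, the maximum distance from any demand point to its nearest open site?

10

Open {A, B, C, D, E}.
  Farthest demand point is #1 at distance 10 (to E); all others are ≤ 10.
With {A, B, C, E, F} the worst case is 10.
With {A, B, D, E, F} the worst case is 10.
No size-5 selection achieves below 10.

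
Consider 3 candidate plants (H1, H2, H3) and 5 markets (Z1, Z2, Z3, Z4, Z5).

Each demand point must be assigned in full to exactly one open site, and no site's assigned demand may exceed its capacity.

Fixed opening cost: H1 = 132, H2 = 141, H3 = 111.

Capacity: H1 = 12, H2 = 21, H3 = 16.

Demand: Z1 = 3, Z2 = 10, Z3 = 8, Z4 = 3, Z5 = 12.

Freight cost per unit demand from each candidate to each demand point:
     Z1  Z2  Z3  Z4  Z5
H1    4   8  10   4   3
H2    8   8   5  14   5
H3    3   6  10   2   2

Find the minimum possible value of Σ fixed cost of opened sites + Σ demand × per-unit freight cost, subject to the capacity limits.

Open {H2, H3}; cheapest assignment that respects the capacities:
  H2 (cap 21, load 21): Z1, Z2, Z3 — cost 3×8 + 10×8 + 8×5 = 144
  H3 (cap 16, load 15): Z4, Z5 — cost 3×2 + 12×2 = 30
  Shipping 174, fixed 252 → total 426.
  Any other capacity-feasible assignment to {H2, H3} ships for at least 174.
Compare {H1, H2, H3}: its best feasible assignment gives total 535.
Every other set of open sites that can feasibly serve all demand totals ≥ 535 even under its best assignment. Minimum: 426.

426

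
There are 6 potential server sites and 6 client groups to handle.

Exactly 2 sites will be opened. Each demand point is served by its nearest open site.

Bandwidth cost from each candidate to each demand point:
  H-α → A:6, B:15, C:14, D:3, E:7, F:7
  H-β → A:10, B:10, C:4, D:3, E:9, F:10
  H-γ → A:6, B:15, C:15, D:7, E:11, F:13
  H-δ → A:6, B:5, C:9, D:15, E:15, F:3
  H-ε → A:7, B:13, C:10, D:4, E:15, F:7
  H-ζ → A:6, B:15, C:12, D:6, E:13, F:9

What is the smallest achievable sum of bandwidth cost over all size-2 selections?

Open {H-β, H-δ}.
  A→H-δ 6, B→H-δ 5, C→H-β 4, D→H-β 3, E→H-β 9, F→H-δ 3  ⇒ total 30.
Compare {H-α, H-δ}: total 33.
Compare {H-α, H-β}: total 37.
No size-2 selection does better; minimum is 30.

30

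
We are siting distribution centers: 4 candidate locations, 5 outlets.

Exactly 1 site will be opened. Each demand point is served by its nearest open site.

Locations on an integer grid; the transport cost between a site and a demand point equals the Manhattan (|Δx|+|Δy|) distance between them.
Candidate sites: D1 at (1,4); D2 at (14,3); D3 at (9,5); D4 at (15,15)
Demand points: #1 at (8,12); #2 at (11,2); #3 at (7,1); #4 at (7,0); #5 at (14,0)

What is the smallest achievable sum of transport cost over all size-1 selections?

Open {D3}.
  #1→D3 8, #2→D3 5, #3→D3 6, #4→D3 7, #5→D3 10  ⇒ total 36.
Compare {D2}: total 41.
Compare {D1}: total 63.
No size-1 selection does better; minimum is 36.

36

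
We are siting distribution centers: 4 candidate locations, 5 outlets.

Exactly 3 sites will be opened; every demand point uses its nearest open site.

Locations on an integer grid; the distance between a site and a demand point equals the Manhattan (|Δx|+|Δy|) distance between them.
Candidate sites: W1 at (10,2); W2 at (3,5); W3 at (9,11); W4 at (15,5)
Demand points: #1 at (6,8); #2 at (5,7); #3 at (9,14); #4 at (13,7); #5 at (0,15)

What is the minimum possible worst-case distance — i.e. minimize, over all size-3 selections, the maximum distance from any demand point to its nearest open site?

13

Open {W1, W2, W3}.
  Farthest demand point is #5 at distance 13 (to W2); all others are ≤ 13.
With {W1, W2, W4} the worst case is 13.
With {W1, W3, W4} the worst case is 13.
No size-3 selection achieves below 13.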